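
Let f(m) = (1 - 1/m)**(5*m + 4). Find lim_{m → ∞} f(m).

Let L be the limit and take ln: ln L = lim (5m + 4)·ln(1 - 1/m) = lim (5m + 4)·(-1/m + O(1/m²)) = -5.
Hence L = e^(-5).

e^(-5)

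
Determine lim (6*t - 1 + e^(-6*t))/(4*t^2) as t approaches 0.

9/2

Direct substitution gives 0/0.
Apply L'Hôpital: lim (6 - 6*e^(-6*t))/(8*t), still 0/0.
After 2 applications of L'Hôpital's rule the quotient is (36*e^(-6*t))/(8); substituting t = 0 gives 9/2.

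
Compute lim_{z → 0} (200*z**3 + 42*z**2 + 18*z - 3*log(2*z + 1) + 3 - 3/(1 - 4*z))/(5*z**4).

Substitution gives 0/0; apply L'Hôpital's rule 4 times.
After differentiating numerator and denominator 4 times the quotient is (18432/(4*z - 1)^5 + 288/(2*z + 1)^4)/(120); at z = 0 this is -756/5.

-756/5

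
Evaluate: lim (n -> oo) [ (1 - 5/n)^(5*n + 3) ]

Let L be the limit and take ln: ln L = lim (5n + 3)·ln(1 - 5/n) = lim (5n + 3)·(-5/n + O(1/n²)) = -25.
Hence L = e^(-25).

e^(-25)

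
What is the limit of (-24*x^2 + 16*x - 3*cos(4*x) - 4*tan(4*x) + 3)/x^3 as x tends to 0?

Substitution gives 0/0 (the numerator vanishes to order 3).
Expand each term to order x^3: the coefficient of x^3 in -4·tan(4x) is -256/3 and in -3·cos(4x) is 0.
Lower-order terms cancel with the polynomial part, so the numerator is (-256/3)·x^3 + o(x^3), and the limit is (-256/3)/(1) = -256/3.

-256/3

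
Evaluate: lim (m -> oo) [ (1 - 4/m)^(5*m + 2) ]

Let L be the limit and take ln: ln L = lim (5m + 2)·ln(1 - 4/m) = lim (5m + 2)·(-4/m + O(1/m²)) = -20.
Hence L = e^(-20).

e^(-20)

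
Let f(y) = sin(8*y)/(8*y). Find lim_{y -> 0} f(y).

1

Substitution gives 0/0.
Write it as (8/8)·sin(8y)/(8y); since sin(u)/u → 1, the limit is 1.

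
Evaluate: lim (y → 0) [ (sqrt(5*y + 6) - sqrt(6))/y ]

A 0/0 form; rationalise with √(6 + 5y) + √6. This collapses the numerator to 5y, leaving 5/(√(6 + 5y) + √6) → 5/(2√6) = 5*√(6)/12.

5*√(6)/12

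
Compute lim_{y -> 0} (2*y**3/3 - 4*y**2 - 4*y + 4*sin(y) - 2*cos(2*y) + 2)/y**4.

Substitution gives 0/0 (the numerator vanishes to order 4).
Expand each term to order y^4: the coefficient of y^4 in -2·cos(2y) is -4/3 and in 4·sin(y) is 0.
Lower-order terms cancel with the polynomial part, so the numerator is (-4/3)·y^4 + o(y^4), and the limit is (-4/3)/(1) = -4/3.

-4/3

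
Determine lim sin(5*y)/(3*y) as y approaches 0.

Substitution gives 0/0.
Write it as (5/3)·sin(5y)/(5y); since sin(u)/u → 1, the limit is 5/3.

5/3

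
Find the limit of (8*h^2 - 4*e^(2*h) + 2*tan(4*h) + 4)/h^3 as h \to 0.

Substitution gives 0/0 (the numerator vanishes to order 3).
Expand each term to order h^3: the coefficient of h^3 in -4·e^(2h) is -16/3 and in 2·tan(4h) is 128/3.
Lower-order terms cancel with the polynomial part, so the numerator is (112/3)·h^3 + o(h^3), and the limit is (112/3)/(1) = 112/3.

112/3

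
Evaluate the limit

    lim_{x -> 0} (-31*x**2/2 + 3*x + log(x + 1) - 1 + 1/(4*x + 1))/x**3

Substitution gives 0/0; apply L'Hôpital's rule 3 times.
After differentiating numerator and denominator 3 times the quotient is (-384/(4*x + 1)^4 + 2/(x + 1)^3)/(6); at x = 0 this is -191/3.

-191/3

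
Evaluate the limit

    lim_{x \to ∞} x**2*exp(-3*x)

0

Write as x^2/e^{3x}, an ∞/∞ form.
Exponential growth dominates any polynomial, so repeated L'Hôpital (or the standard result) gives 0.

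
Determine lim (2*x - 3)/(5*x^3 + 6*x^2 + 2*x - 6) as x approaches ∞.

The denominator has degree 3 and the numerator degree 1. Dividing numerator and denominator by x^3 sends every term to 0 except the leading denominator term, so the limit is 0.

0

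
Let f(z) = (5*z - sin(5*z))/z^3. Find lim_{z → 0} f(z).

Direct substitution gives 0/0.
Apply L'Hôpital: lim (5 - 5*cos(5*z))/(3*z^2), still 0/0.
Apply L'Hôpital: lim (25*sin(5*z))/(6*z), still 0/0.
After 3 applications of L'Hôpital's rule the quotient is (125*cos(5*z))/(6); substituting z = 0 gives 125/6.

125/6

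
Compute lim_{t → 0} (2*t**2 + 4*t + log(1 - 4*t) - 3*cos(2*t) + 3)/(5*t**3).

Substitution gives 0/0 (the numerator vanishes to order 3).
Expand each term to order t^3: the coefficient of t^3 in ln(1 - 4t) is -64/3 and in -3·cos(2t) is 0.
Lower-order terms cancel with the polynomial part, so the numerator is (-64/3)·t^3 + o(t^3), and the limit is (-64/3)/(5) = -64/15.

-64/15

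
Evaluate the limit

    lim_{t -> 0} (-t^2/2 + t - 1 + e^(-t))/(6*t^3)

-1/36

Direct substitution gives 0/0.
Apply L'Hôpital: lim (-t + 1 - e^(-t))/(18*t^2), still 0/0.
Apply L'Hôpital: lim (-1 + e^(-t))/(36*t), still 0/0.
After 3 applications of L'Hôpital's rule the quotient is (-e^(-t))/(36); substituting t = 0 gives -1/36.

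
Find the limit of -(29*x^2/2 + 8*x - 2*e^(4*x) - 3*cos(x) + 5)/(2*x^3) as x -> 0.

Substitution gives 0/0; apply L'Hôpital's rule 3 times.
After differentiating numerator and denominator 3 times the quotient is (-128*e^(4*x) - 3*sin(x))/(-12); at x = 0 this is 32/3.

32/3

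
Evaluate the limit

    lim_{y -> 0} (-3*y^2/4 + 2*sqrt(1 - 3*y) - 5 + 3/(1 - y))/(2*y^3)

-3/16

Substitution gives 0/0; apply L'Hôpital's rule 3 times.
After differentiating numerator and denominator 3 times the quotient is (18/(y - 1)^4 - 81/(4*(1 - 3*y)^(5/2)))/(12); at y = 0 this is -3/16.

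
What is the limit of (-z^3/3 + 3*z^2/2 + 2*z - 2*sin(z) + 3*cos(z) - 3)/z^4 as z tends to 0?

Substitution gives 0/0 (the numerator vanishes to order 4).
Expand each term to order z^4: the coefficient of z^4 in 3·cos(z) is 1/8 and in -2·sin(z) is 0.
Lower-order terms cancel with the polynomial part, so the numerator is (1/8)·z^4 + o(z^4), and the limit is (1/8)/(1) = 1/8.

1/8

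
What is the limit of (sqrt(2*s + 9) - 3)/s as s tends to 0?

A 0/0 form; rationalise with √(9 + 2s) + √9. This collapses the numerator to 2s, leaving 2/(√(9 + 2s) + √9) → 2/(2√9) = 1/3.

1/3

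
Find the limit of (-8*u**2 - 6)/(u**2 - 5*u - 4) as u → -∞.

Numerator and denominator both have degree 2.
Dividing every term by u^2, all lower-order terms vanish and the limit is the ratio of leading coefficients, -8/(1) = -8.

-8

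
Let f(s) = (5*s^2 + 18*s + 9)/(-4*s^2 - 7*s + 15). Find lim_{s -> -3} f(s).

Direct substitution gives 0/0, so factor. Both numerator and denominator have (s + 3) as a factor.
After cancelling, the expression reduces to (5*s + 3)/(5 - 4*s).
Substituting s = -3 gives -12/17.

-12/17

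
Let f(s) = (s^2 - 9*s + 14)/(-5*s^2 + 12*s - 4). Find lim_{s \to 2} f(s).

At s = 2 both the top and bottom vanish — a removable singularity. Factoring out (s - 2) from each leaves (s - 7)/(2 - 5*s), which at s = 2 equals 5/8.

5/8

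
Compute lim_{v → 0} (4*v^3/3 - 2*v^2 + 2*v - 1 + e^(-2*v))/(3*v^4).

2/9

Direct substitution gives 0/0.
Apply L'Hôpital: lim (4*v^2 - 4*v + 2 - 2*e^(-2*v))/(12*v^3), still 0/0.
Apply L'Hôpital: lim (8*v - 4 + 4*e^(-2*v))/(36*v^2), still 0/0.
Apply L'Hôpital: lim (8 - 8*e^(-2*v))/(72*v), still 0/0.
After 4 applications of L'Hôpital's rule the quotient is (16*e^(-2*v))/(72); substituting v = 0 gives 2/9.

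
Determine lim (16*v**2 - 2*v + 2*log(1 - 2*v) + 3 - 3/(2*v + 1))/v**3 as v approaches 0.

Substitution gives 0/0; apply L'Hôpital's rule 3 times.
After differentiating numerator and denominator 3 times the quotient is (144/(2*v + 1)^4 + 32/(2*v - 1)^3)/(6); at v = 0 this is 56/3.

56/3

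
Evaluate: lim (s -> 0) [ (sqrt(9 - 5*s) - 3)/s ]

Substitution gives 0/0. Multiply numerator and denominator by the conjugate √(9 - 5s) + √9.
The numerator becomes (9 - 5s) − 9 = -5s, so the expression simplifies to -5/(√(9 - 5s) + √9).
Letting s → 0 gives -5/(2√9) = -5/6.

-5/6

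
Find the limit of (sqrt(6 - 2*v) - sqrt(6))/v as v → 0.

-√(6)/6

Substitution gives 0/0. Multiply numerator and denominator by the conjugate √(6 - 2v) + √6.
The numerator becomes (6 - 2v) − 6 = -2v, so the expression simplifies to -2/(√(6 - 2v) + √6).
Letting v → 0 gives -2/(2√6) = -√(6)/6.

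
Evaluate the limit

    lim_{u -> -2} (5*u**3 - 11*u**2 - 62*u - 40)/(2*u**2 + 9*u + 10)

42

Direct substitution gives 0/0, so factor. Both numerator and denominator have (u + 2) as a factor.
After cancelling, the expression reduces to (5*u^2 - 21*u - 20)/(2*u + 5).
Substituting u = -2 gives 42.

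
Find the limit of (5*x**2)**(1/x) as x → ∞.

1

Base → ∞ and exponent → 0: an ∞^0 form.
Take logs: (1/x)·ln(5·x^2) = (ln 5 + 2·ln x)/x → 0.
So the limit is e^0 = 1.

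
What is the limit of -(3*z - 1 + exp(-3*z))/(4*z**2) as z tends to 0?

Direct substitution gives 0/0.
Apply L'Hôpital: lim (3 - 3*e^(-3*z))/(-8*z), still 0/0.
After 2 applications of L'Hôpital's rule the quotient is (9*e^(-3*z))/(-8); substituting z = 0 gives -9/8.

-9/8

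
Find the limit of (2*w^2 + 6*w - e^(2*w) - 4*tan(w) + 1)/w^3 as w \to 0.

-8/3

Substitution gives 0/0; apply L'Hôpital's rule 3 times.
After differentiating numerator and denominator 3 times the quotient is (-8*e^(2*w) - 24*tan(w)^4 - 32*tan(w)^2 - 8)/(6); at w = 0 this is -8/3.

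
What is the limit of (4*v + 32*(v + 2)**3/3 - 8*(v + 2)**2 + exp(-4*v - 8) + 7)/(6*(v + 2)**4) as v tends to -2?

16/9

Direct substitution gives 0/0.
Apply L'Hôpital: lim (-16*v + 32*(v + 2)^2 - 4*e^(-4*v - 8) - 28)/(24*(v + 2)^3), still 0/0.
Apply L'Hôpital: lim (64*v + 16*e^(-4*v - 8) + 112)/(72*(v + 2)^2), still 0/0.
Apply L'Hôpital: lim (64 - 64*e^(-4*v - 8))/(144*v + 288), still 0/0.
After 4 applications of L'Hôpital's rule the quotient is (256*e^(-4*v - 8))/(144); substituting v = -2 gives 16/9.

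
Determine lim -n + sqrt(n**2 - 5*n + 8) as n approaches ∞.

An ∞ − ∞ form. Rationalising with the conjugate, the difference becomes (-5n + 8) / (√(n^2 - 5*n + 8) + n).
For large n the denominator behaves like 2·n, so the quotient tends to -5/2 = -5/2.

-5/2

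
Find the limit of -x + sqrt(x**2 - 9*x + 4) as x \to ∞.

This has the form ∞ − ∞. Multiply and divide by the conjugate √(x^2 - 9*x + 4) + x.
That gives (-9x + 4) / (√(x^2 - 9*x + 4) + x).
Divide numerator and denominator by x: the limit is -9/(2·1) = -9/2.

-9/2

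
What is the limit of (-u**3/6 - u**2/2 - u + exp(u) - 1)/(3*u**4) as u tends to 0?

Direct substitution gives 0/0.
Apply L'Hôpital: lim (-u^2/2 - u + e^(u) - 1)/(12*u^3), still 0/0.
Apply L'Hôpital: lim (-u + e^(u) - 1)/(36*u^2), still 0/0.
Apply L'Hôpital: lim (e^(u) - 1)/(72*u), still 0/0.
After 4 applications of L'Hôpital's rule the quotient is (e^(u))/(72); substituting u = 0 gives 1/72.

1/72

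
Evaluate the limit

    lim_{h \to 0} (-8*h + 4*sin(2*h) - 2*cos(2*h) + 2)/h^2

4

Substitution gives 0/0; apply L'Hôpital's rule 2 times.
After differentiating numerator and denominator 2 times the quotient is (-16*sin(2*h) + 8*cos(2*h))/(2); at h = 0 this is 4.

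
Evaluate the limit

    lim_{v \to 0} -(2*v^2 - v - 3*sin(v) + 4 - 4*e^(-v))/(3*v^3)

-7/18

Substitution gives 0/0 (the numerator vanishes to order 3).
Expand each term to order v^3: the coefficient of v^3 in -4·e^(-v) is 2/3 and in -3·sin(v) is 1/2.
Lower-order terms cancel with the polynomial part, so the numerator is (7/6)·v^3 + o(v^3), and the limit is (7/6)/(-3) = -7/18.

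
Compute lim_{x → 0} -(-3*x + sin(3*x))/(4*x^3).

9/8

Direct substitution gives 0/0.
Apply L'Hôpital: lim (3*cos(3*x) - 3)/(-12*x^2), still 0/0.
Apply L'Hôpital: lim (-9*sin(3*x))/(-24*x), still 0/0.
After 3 applications of L'Hôpital's rule the quotient is (-27*cos(3*x))/(-24); substituting x = 0 gives 9/8.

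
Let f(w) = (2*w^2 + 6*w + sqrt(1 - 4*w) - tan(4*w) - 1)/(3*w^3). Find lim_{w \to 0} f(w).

-76/9

Substitution gives 0/0 (the numerator vanishes to order 3).
Expand each term to order w^3: the coefficient of w^3 in −tan(4w) is -64/3 and in √(1 - 4w) is -4.
Lower-order terms cancel with the polynomial part, so the numerator is (-76/3)·w^3 + o(w^3), and the limit is (-76/3)/(3) = -76/9.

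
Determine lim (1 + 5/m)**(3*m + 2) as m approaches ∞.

The base → 1 and the exponent → ∞: a 1^∞ form.
Take logarithms: (3m + 2)·ln(1 + 5/m). Since ln(1+u) ~ u for small u, this behaves like (3m)·(5/m) → 15.
So the limit is e^(15).

e^(15)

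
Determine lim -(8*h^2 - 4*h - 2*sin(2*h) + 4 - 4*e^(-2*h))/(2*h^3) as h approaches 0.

Substitution gives 0/0 (the numerator vanishes to order 3).
Expand each term to order h^3: the coefficient of h^3 in -4·e^(-2h) is 16/3 and in -2·sin(2h) is 8/3.
Lower-order terms cancel with the polynomial part, so the numerator is (8)·h^3 + o(h^3), and the limit is (8)/(-2) = -4.

-4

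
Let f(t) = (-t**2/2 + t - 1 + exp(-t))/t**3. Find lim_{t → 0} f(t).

-1/6

Direct substitution gives 0/0.
Apply L'Hôpital: lim (-t + 1 - e^(-t))/(3*t^2), still 0/0.
Apply L'Hôpital: lim (-1 + e^(-t))/(6*t), still 0/0.
After 3 applications of L'Hôpital's rule the quotient is (-e^(-t))/(6); substituting t = 0 gives -1/6.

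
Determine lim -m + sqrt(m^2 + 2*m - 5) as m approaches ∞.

An ∞ − ∞ form. Rationalising with the conjugate, the difference becomes (2m - 5) / (√(m^2 + 2*m - 5) + m).
For large m the denominator behaves like 2·m, so the quotient tends to 2/2 = 1.

1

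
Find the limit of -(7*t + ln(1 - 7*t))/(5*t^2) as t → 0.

Direct substitution gives 0/0.
Apply L'Hôpital: lim (7 - 7/(1 - 7*t))/(-10*t), still 0/0.
After 2 applications of L'Hôpital's rule the quotient is (-49/(1 - 7*t)^2)/(-10); substituting t = 0 gives 49/10.

49/10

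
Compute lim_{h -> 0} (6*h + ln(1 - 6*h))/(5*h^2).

-18/5

Direct substitution gives 0/0.
Apply L'Hôpital: lim (6 - 6/(1 - 6*h))/(10*h), still 0/0.
After 2 applications of L'Hôpital's rule the quotient is (-36/(1 - 6*h)^2)/(10); substituting h = 0 gives -18/5.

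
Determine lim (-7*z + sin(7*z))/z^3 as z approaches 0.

-343/6

Direct substitution gives 0/0.
Apply L'Hôpital: lim (7*cos(7*z) - 7)/(3*z^2), still 0/0.
Apply L'Hôpital: lim (-49*sin(7*z))/(6*z), still 0/0.
After 3 applications of L'Hôpital's rule the quotient is (-343*cos(7*z))/(6); substituting z = 0 gives -343/6.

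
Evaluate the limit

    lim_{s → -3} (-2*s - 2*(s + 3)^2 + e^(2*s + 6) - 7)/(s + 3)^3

4/3

Direct substitution gives 0/0.
Apply L'Hôpital: lim (-4*s + 2*e^(2*s + 6) - 14)/(3*(s + 3)^2), still 0/0.
Apply L'Hôpital: lim (4*e^(2*s + 6) - 4)/(6*s + 18), still 0/0.
After 3 applications of L'Hôpital's rule the quotient is (8*e^(2*s + 6))/(6); substituting s = -3 gives 4/3.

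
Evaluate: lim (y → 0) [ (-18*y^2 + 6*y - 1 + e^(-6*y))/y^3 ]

-36

Direct substitution gives 0/0.
Apply L'Hôpital: lim (-36*y + 6 - 6*e^(-6*y))/(3*y^2), still 0/0.
Apply L'Hôpital: lim (-36 + 36*e^(-6*y))/(6*y), still 0/0.
After 3 applications of L'Hôpital's rule the quotient is (-216*e^(-6*y))/(6); substituting y = 0 gives -36.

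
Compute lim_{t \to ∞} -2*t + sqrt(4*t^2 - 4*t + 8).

-1

An ∞ − ∞ form. Rationalising with the conjugate, the difference becomes (-4t + 8) / (√(4*t^2 - 4*t + 8) + 2t).
For large t the denominator behaves like 2·2t, so the quotient tends to -4/4 = -1.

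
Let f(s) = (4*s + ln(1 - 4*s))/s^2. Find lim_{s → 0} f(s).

Direct substitution gives 0/0.
Apply L'Hôpital: lim (4 - 4/(1 - 4*s))/(2*s), still 0/0.
After 2 applications of L'Hôpital's rule the quotient is (-16/(1 - 4*s)^2)/(2); substituting s = 0 gives -8.

-8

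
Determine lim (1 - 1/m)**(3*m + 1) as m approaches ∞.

Write it as [(1 - 1/m)^m]^(3) · (1 - 1/m)^(1). The bracketed term tends to e^(-1) and the second factor to 1, so the limit is e^(-3).

e^(-3)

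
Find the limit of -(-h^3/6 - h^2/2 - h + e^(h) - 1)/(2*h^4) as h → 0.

Direct substitution gives 0/0.
Apply L'Hôpital: lim (-h^2/2 - h + e^(h) - 1)/(-8*h^3), still 0/0.
Apply L'Hôpital: lim (-h + e^(h) - 1)/(-24*h^2), still 0/0.
Apply L'Hôpital: lim (e^(h) - 1)/(-48*h), still 0/0.
After 4 applications of L'Hôpital's rule the quotient is (e^(h))/(-48); substituting h = 0 gives -1/48.

-1/48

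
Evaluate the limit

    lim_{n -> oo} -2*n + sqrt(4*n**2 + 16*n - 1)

4

An ∞ − ∞ form. Rationalising with the conjugate, the difference becomes (16n - 1) / (√(4*n^2 + 16*n - 1) + 2n).
For large n the denominator behaves like 2·2n, so the quotient tends to 16/4 = 4.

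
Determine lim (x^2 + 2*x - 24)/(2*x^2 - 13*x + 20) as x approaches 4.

10/3

Since x = 4 makes numerator and denominator zero, (x - 4) divides both.
Cancelling it gives (x + 6)/(2*x - 5); now plug in x = 4 to get 10/3.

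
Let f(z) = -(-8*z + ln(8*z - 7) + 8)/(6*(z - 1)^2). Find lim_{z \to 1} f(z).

Direct substitution gives 0/0.
Apply L'Hôpital: lim (-8 + 8/(8*z - 7))/(12 - 12*z), still 0/0.
After 2 applications of L'Hôpital's rule the quotient is (-64/(8*z - 7)^2)/(-12); substituting z = 1 gives 16/3.

16/3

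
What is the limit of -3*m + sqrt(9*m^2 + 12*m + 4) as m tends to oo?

2

An ∞ − ∞ form. Rationalising with the conjugate, the difference becomes (12m + 4) / (√(9*m^2 + 12*m + 4) + 3m).
For large m the denominator behaves like 2·3m, so the quotient tends to 12/6 = 2.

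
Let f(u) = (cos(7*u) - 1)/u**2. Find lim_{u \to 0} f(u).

Direct substitution gives 0/0.
Apply L'Hôpital: lim (-7*sin(7*u))/(2*u), still 0/0.
After 2 applications of L'Hôpital's rule the quotient is (-49*cos(7*u))/(2); substituting u = 0 gives -49/2.

-49/2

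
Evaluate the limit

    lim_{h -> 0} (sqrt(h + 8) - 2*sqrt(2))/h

√(2)/8

A 0/0 form; rationalise with √(8 + h) + √8. This collapses the numerator to h, leaving 1/(√(8 + h) + √8) → 1/(2√8) = √(2)/8.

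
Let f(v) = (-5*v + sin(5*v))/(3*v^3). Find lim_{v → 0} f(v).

-125/18

Direct substitution gives 0/0.
Apply L'Hôpital: lim (5*cos(5*v) - 5)/(9*v^2), still 0/0.
Apply L'Hôpital: lim (-25*sin(5*v))/(18*v), still 0/0.
After 3 applications of L'Hôpital's rule the quotient is (-125*cos(5*v))/(18); substituting v = 0 gives -125/18.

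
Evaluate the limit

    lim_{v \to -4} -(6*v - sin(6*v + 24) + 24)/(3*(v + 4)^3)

-12

Direct substitution gives 0/0.
Apply L'Hôpital: lim (6 - 6*cos(6*v + 24))/(-9*(v + 4)^2), still 0/0.
Apply L'Hôpital: lim (36*sin(6*v + 24))/(-18*v - 72), still 0/0.
After 3 applications of L'Hôpital's rule the quotient is (216*cos(6*v + 24))/(-18); substituting v = -4 gives -12.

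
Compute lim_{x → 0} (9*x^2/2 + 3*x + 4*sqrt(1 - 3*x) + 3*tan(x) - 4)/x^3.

Substitution gives 0/0 (the numerator vanishes to order 3).
Expand each term to order x^3: the coefficient of x^3 in 3·tan(x) is 1 and in 4·√(1 - 3x) is -27/4.
Lower-order terms cancel with the polynomial part, so the numerator is (-23/4)·x^3 + o(x^3), and the limit is (-23/4)/(1) = -23/4.

-23/4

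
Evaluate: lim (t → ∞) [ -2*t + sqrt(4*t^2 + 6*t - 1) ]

3/2

This has the form ∞ − ∞. Multiply and divide by the conjugate √(4*t^2 + 6*t - 1) + 2t.
That gives (6t - 1) / (√(4*t^2 + 6*t - 1) + 2t).
Divide numerator and denominator by t: the limit is 6/(2·2) = 3/2.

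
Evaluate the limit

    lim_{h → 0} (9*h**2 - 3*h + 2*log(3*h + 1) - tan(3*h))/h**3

Substitution gives 0/0 (the numerator vanishes to order 3).
Expand each term to order h^3: the coefficient of h^3 in −tan(3h) is -9 and in 2·ln(1 + 3h) is 18.
Lower-order terms cancel with the polynomial part, so the numerator is (9)·h^3 + o(h^3), and the limit is (9)/(1) = 9.

9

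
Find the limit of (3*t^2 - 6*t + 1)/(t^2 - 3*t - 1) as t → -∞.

3

Numerator and denominator both have degree 2.
Dividing every term by t^2, all lower-order terms vanish and the limit is the ratio of leading coefficients, 3/(1) = 3.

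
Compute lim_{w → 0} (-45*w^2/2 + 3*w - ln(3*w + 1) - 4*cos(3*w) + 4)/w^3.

-9

Substitution gives 0/0; apply L'Hôpital's rule 3 times.
After differentiating numerator and denominator 3 times the quotient is (-108*sin(3*w) - 54/(3*w + 1)^3)/(6); at w = 0 this is -9.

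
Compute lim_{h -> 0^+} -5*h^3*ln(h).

0

This is a 0·(−∞) form. Rewrite as -5·ln(h) / h^(−3) and apply L'Hôpital:
the derivative quotient is -5·(1/h) / (−3·h^(−4)) = (5/3)·h^3 → 0.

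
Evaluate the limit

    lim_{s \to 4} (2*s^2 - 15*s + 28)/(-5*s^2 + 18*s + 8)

-1/22

Since s = 4 makes numerator and denominator zero, (s - 4) divides both.
Cancelling it gives (2*s - 7)/(-5*s - 2); now plug in s = 4 to get -1/22.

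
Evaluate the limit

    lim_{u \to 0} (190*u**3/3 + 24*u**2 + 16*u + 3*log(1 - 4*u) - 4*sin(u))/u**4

Substitution gives 0/0; apply L'Hôpital's rule 4 times.
After differentiating numerator and denominator 4 times the quotient is (-4*sin(u) - 4608/(4*u - 1)^4)/(24); at u = 0 this is -192.

-192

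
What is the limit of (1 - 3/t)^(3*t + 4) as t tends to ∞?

e^(-9)

Let L be the limit and take ln: ln L = lim (3t + 4)·ln(1 - 3/t) = lim (3t + 4)·(-3/t + O(1/t²)) = -9.
Hence L = e^(-9).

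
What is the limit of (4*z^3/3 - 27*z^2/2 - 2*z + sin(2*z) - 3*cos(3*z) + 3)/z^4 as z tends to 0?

Substitution gives 0/0; apply L'Hôpital's rule 4 times.
After differentiating numerator and denominator 4 times the quotient is (16*sin(2*z) - 243*cos(3*z))/(24); at z = 0 this is -81/8.

-81/8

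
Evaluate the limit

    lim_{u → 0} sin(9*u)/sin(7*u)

9/7

Substitution gives 0/0.
Divide numerator and denominator by u: sin(9u)/u → 9 and sin(7u)/u → 7, so the limit is 1·9/7 = 9/7.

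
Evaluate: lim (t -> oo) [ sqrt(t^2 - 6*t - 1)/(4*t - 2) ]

1/4

For large |t|, √(t^2 - 6*t - 1) ≈ √1·|t| and the denominator ≈ 4t.
Since t → +∞, |t| = t, giving √1/(4) = 1/4.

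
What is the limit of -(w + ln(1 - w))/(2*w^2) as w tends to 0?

Direct substitution gives 0/0.
Apply L'Hôpital: lim (1 - 1/(1 - w))/(-4*w), still 0/0.
After 2 applications of L'Hôpital's rule the quotient is (-1/(1 - w)^2)/(-4); substituting w = 0 gives 1/4.

1/4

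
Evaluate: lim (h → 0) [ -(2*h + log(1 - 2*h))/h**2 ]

Direct substitution gives 0/0.
Apply L'Hôpital: lim (2 - 2/(1 - 2*h))/(-2*h), still 0/0.
After 2 applications of L'Hôpital's rule the quotient is (-4/(1 - 2*h)^2)/(-2); substituting h = 0 gives 2.

2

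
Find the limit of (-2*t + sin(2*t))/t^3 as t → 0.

-4/3

Direct substitution gives 0/0.
Apply L'Hôpital: lim (2*cos(2*t) - 2)/(3*t^2), still 0/0.
Apply L'Hôpital: lim (-4*sin(2*t))/(6*t), still 0/0.
After 3 applications of L'Hôpital's rule the quotient is (-8*cos(2*t))/(6); substituting t = 0 gives -4/3.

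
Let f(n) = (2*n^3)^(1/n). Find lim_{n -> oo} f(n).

Base → ∞ and exponent → 0: an ∞^0 form.
Take logs: (1/n)·ln(2·n^3) = (ln 2 + 3·ln n)/n → 0.
So the limit is e^0 = 1.

1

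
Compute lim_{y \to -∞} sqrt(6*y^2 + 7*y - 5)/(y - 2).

For large |y|, √(6*y^2 + 7*y - 5) ≈ √6·|y| and the denominator ≈ y.
Since y → −∞, |y| = −y, giving −√6/(1) = -√(6).

-√(6)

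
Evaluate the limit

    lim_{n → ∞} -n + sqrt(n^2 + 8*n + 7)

An ∞ − ∞ form. Rationalising with the conjugate, the difference becomes (8n + 7) / (√(n^2 + 8*n + 7) + n).
For large n the denominator behaves like 2·n, so the quotient tends to 8/2 = 4.

4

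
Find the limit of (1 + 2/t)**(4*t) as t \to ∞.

Let L be the limit and take ln: ln L = lim (4t)·ln(1 + 2/t) = lim (4t)·(2/t + O(1/t²)) = 8.
Hence L = e^(8).

e^(8)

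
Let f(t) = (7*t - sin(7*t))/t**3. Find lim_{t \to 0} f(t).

343/6

Direct substitution gives 0/0.
Apply L'Hôpital: lim (7 - 7*cos(7*t))/(3*t^2), still 0/0.
Apply L'Hôpital: lim (49*sin(7*t))/(6*t), still 0/0.
After 3 applications of L'Hôpital's rule the quotient is (343*cos(7*t))/(6); substituting t = 0 gives 343/6.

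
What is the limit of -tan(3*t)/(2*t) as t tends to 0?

-3/2

Substitution gives 0/0.
Since tan(u)/u → 1 as u → 0, tan(3t)/(3t) → 1 and the limit is 3/(-2) = -3/2.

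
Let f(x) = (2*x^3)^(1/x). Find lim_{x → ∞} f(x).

1

Base → ∞ and exponent → 0: an ∞^0 form.
Take logs: (1/x)·ln(2·x^3) = (ln 2 + 3·ln x)/x → 0.
So the limit is e^0 = 1.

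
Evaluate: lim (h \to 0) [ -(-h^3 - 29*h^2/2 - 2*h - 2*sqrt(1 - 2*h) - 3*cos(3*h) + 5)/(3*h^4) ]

71/24

Substitution gives 0/0 (the numerator vanishes to order 4).
Expand each term to order h^4: the coefficient of h^4 in -2·√(1 - 2h) is 5/4 and in -3·cos(3h) is -81/8.
Lower-order terms cancel with the polynomial part, so the numerator is (-71/8)·h^4 + o(h^4), and the limit is (-71/8)/(-3) = 71/24.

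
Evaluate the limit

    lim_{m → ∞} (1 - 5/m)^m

Write it as [(1 - 5/m)^m]^(1) · (1 - 5/m)^(0). The bracketed term tends to e^(-5) and the second factor to 1, so the limit is e^(-5).

e^(-5)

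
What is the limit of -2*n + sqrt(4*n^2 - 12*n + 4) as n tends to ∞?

This has the form ∞ − ∞. Multiply and divide by the conjugate √(4*n^2 - 12*n + 4) + 2n.
That gives (-12n + 4) / (√(4*n^2 - 12*n + 4) + 2n).
Divide numerator and denominator by n: the limit is -12/(2·2) = -3.

-3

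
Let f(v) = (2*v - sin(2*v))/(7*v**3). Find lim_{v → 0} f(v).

Direct substitution gives 0/0.
Apply L'Hôpital: lim (2 - 2*cos(2*v))/(21*v^2), still 0/0.
Apply L'Hôpital: lim (4*sin(2*v))/(42*v), still 0/0.
After 3 applications of L'Hôpital's rule the quotient is (8*cos(2*v))/(42); substituting v = 0 gives 4/21.

4/21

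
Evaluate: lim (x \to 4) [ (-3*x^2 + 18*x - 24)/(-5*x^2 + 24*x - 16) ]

At x = 4 both the top and bottom vanish — a removable singularity. Factoring out (x - 4) from each leaves (6 - 3*x)/(4 - 5*x), which at x = 4 equals 3/8.

3/8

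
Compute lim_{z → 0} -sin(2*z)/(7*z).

-2/7

Substitution gives 0/0.
Write it as (2/(-7))·sin(2z)/(2z); since sin(u)/u → 1, the limit is -2/7.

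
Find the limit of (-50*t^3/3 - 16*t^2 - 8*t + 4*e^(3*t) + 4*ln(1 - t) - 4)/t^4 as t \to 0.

Substitution gives 0/0 (the numerator vanishes to order 4).
Expand each term to order t^4: the coefficient of t^4 in 4·e^(3t) is 27/2 and in 4·ln(1 - t) is -1.
Lower-order terms cancel with the polynomial part, so the numerator is (25/2)·t^4 + o(t^4), and the limit is (25/2)/(1) = 25/2.

25/2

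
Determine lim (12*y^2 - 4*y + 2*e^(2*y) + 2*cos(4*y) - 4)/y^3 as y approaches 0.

Substitution gives 0/0; apply L'Hôpital's rule 3 times.
After differentiating numerator and denominator 3 times the quotient is (16*e^(2*y) + 128*sin(4*y))/(6); at y = 0 this is 8/3.

8/3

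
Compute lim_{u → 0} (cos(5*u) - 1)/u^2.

Direct substitution gives 0/0.
Apply L'Hôpital: lim (-5*sin(5*u))/(2*u), still 0/0.
After 2 applications of L'Hôpital's rule the quotient is (-25*cos(5*u))/(2); substituting u = 0 gives -25/2.

-25/2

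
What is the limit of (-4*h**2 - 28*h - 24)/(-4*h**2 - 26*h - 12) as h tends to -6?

At h = -6 both the top and bottom vanish — a removable singularity. Factoring out (h + 6) from each leaves (-4*h - 4)/(-4*h - 2), which at h = -6 equals 10/11.

10/11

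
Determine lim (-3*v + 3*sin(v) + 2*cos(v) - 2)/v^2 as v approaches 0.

-1

Substitution gives 0/0 (the numerator vanishes to order 2).
Expand each term to order v^2: the coefficient of v^2 in 2·cos(v) is -1 and in 3·sin(v) is 0.
Lower-order terms cancel with the polynomial part, so the numerator is (-1)·v^2 + o(v^2), and the limit is (-1)/(1) = -1.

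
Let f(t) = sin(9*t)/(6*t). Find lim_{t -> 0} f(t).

3/2

Substitution gives 0/0.
Write it as (9/6)·sin(9t)/(9t); since sin(u)/u → 1, the limit is 3/2.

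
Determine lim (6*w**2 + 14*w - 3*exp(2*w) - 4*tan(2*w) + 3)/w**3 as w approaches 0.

Substitution gives 0/0 (the numerator vanishes to order 3).
Expand each term to order w^3: the coefficient of w^3 in -4·tan(2w) is -32/3 and in -3·e^(2w) is -4.
Lower-order terms cancel with the polynomial part, so the numerator is (-44/3)·w^3 + o(w^3), and the limit is (-44/3)/(1) = -44/3.

-44/3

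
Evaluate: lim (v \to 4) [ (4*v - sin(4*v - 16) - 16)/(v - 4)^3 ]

32/3

Direct substitution gives 0/0.
Apply L'Hôpital: lim (4 - 4*cos(4*v - 16))/(3*(v - 4)^2), still 0/0.
Apply L'Hôpital: lim (16*sin(4*v - 16))/(6*v - 24), still 0/0.
After 3 applications of L'Hôpital's rule the quotient is (64*cos(4*v - 16))/(6); substituting v = 4 gives 32/3.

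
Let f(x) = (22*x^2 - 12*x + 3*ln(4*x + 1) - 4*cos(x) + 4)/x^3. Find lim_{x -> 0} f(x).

Substitution gives 0/0 (the numerator vanishes to order 3).
Expand each term to order x^3: the coefficient of x^3 in -4·cos(x) is 0 and in 3·ln(1 + 4x) is 64.
Lower-order terms cancel with the polynomial part, so the numerator is (64)·x^3 + o(x^3), and the limit is (64)/(1) = 64.

64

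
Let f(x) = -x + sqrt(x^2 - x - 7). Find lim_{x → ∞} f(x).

An ∞ − ∞ form. Rationalising with the conjugate, the difference becomes (-x - 7) / (√(x^2 - x - 7) + x).
For large x the denominator behaves like 2·x, so the quotient tends to -1/2 = -1/2.

-1/2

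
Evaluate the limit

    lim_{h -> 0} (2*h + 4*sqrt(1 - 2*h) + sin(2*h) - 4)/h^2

-2

Substitution gives 0/0 (the numerator vanishes to order 2).
Expand each term to order h^2: the coefficient of h^2 in sin(2h) is 0 and in 4·√(1 - 2h) is -2.
Lower-order terms cancel with the polynomial part, so the numerator is (-2)·h^2 + o(h^2), and the limit is (-2)/(1) = -2.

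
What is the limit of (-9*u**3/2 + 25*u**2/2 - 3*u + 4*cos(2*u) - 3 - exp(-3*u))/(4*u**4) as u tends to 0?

Substitution gives 0/0; apply L'Hôpital's rule 4 times.
After differentiating numerator and denominator 4 times the quotient is (64*cos(2*u) - 81*e^(-3*u))/(96); at u = 0 this is -17/96.

-17/96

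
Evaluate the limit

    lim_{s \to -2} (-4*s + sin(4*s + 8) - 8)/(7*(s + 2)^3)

Direct substitution gives 0/0.
Apply L'Hôpital: lim (4*cos(4*s + 8) - 4)/(21*(s + 2)^2), still 0/0.
Apply L'Hôpital: lim (-16*sin(4*s + 8))/(42*s + 84), still 0/0.
After 3 applications of L'Hôpital's rule the quotient is (-64*cos(4*s + 8))/(42); substituting s = -2 gives -32/21.

-32/21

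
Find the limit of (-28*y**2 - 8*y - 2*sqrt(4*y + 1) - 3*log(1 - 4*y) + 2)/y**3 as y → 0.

Substitution gives 0/0 (the numerator vanishes to order 3).
Expand each term to order y^3: the coefficient of y^3 in -3·ln(1 - 4y) is 64 and in -2·√(1 + 4y) is -8.
Lower-order terms cancel with the polynomial part, so the numerator is (56)·y^3 + o(y^3), and the limit is (56)/(1) = 56.

56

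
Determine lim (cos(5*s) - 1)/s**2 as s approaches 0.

-25/2

Direct substitution gives 0/0.
Apply L'Hôpital: lim (-5*sin(5*s))/(2*s), still 0/0.
After 2 applications of L'Hôpital's rule the quotient is (-25*cos(5*s))/(2); substituting s = 0 gives -25/2.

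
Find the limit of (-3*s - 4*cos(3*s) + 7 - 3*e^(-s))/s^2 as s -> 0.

Substitution gives 0/0 (the numerator vanishes to order 2).
Expand each term to order s^2: the coefficient of s^2 in -4·cos(3s) is 18 and in -3·e^(-s) is -3/2.
Lower-order terms cancel with the polynomial part, so the numerator is (33/2)·s^2 + o(s^2), and the limit is (33/2)/(1) = 33/2.

33/2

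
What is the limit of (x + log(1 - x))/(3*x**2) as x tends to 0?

-1/6

Direct substitution gives 0/0.
Apply L'Hôpital: lim (1 - 1/(1 - x))/(6*x), still 0/0.
After 2 applications of L'Hôpital's rule the quotient is (-1/(1 - x)^2)/(6); substituting x = 0 gives -1/6.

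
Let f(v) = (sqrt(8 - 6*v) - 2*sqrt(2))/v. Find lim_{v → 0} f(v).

A 0/0 form; rationalise with √(8 - 6v) + √8. This collapses the numerator to -6v, leaving -6/(√(8 - 6v) + √8) → -6/(2√8) = -3*√(2)/4.

-3*√(2)/4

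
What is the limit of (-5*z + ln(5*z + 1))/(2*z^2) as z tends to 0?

Direct substitution gives 0/0.
Apply L'Hôpital: lim (-5 + 5/(5*z + 1))/(4*z), still 0/0.
After 2 applications of L'Hôpital's rule the quotient is (-25/(5*z + 1)^2)/(4); substituting z = 0 gives -25/4.

-25/4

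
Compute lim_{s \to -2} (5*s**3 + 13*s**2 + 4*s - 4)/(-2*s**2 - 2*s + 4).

2

At s = -2 both the top and bottom vanish — a removable singularity. Factoring out (s + 2) from each leaves (5*s^2 + 3*s - 2)/(2 - 2*s), which at s = -2 equals 2.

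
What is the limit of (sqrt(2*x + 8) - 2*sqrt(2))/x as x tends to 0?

A 0/0 form; rationalise with √(8 + 2x) + √8. This collapses the numerator to 2x, leaving 2/(√(8 + 2x) + √8) → 2/(2√8) = √(2)/4.

√(2)/4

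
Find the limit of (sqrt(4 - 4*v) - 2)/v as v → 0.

-1

A 0/0 form; rationalise with √(4 - 4v) + √4. This collapses the numerator to -4v, leaving -4/(√(4 - 4v) + √4) → -4/(2√4) = -1.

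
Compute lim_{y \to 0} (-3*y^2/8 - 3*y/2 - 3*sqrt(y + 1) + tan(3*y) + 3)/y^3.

141/16

Substitution gives 0/0; apply L'Hôpital's rule 3 times.
After differentiating numerator and denominator 3 times the quotient is (162*tan(3*y)^2/cos(3*y)^2 + 54/cos(3*y)^2 - 9/(8*(y + 1)^(5/2)))/(6); at y = 0 this is 141/16.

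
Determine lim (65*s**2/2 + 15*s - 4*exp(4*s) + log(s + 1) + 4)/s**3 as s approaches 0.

-127/3

Substitution gives 0/0; apply L'Hôpital's rule 3 times.
After differentiating numerator and denominator 3 times the quotient is (-256*e^(4*s) + 2/(s + 1)^3)/(6); at s = 0 this is -127/3.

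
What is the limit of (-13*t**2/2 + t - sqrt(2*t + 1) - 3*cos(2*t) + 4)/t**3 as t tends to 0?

-1/2

Substitution gives 0/0 (the numerator vanishes to order 3).
Expand each term to order t^3: the coefficient of t^3 in −√(1 + 2t) is -1/2 and in -3·cos(2t) is 0.
Lower-order terms cancel with the polynomial part, so the numerator is (-1/2)·t^3 + o(t^3), and the limit is (-1/2)/(1) = -1/2.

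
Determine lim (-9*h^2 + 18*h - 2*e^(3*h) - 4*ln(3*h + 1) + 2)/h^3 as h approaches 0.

-45

Substitution gives 0/0; apply L'Hôpital's rule 3 times.
After differentiating numerator and denominator 3 times the quotient is (-54*e^(3*h) - 216/(3*h + 1)^3)/(6); at h = 0 this is -45.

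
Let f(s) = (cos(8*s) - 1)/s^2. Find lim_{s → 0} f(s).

Direct substitution gives 0/0.
Apply L'Hôpital: lim (-8*sin(8*s))/(2*s), still 0/0.
After 2 applications of L'Hôpital's rule the quotient is (-64*cos(8*s))/(2); substituting s = 0 gives -32.

-32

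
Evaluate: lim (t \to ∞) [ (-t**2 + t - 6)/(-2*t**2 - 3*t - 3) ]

1/2

Numerator and denominator both have degree 2.
Dividing every term by t^2, all lower-order terms vanish and the limit is the ratio of leading coefficients, -1/(-2) = 1/2.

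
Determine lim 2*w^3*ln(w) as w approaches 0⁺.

This is a 0·(−∞) form. Rewrite as 2·ln(w) / w^(−3) and apply L'Hôpital:
the derivative quotient is 2·(1/w) / (−3·w^(−4)) = (-2/3)·w^3 → 0.

0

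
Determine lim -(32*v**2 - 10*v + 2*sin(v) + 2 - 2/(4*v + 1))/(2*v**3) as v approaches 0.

-383/6

Substitution gives 0/0; apply L'Hôpital's rule 3 times.
After differentiating numerator and denominator 3 times the quotient is (-2*cos(v) + 768/(4*v + 1)^4)/(-12); at v = 0 this is -383/6.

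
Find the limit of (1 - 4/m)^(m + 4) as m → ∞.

Write it as [(1 - 4/m)^m]^(1) · (1 - 4/m)^(4). The bracketed term tends to e^(-4) and the second factor to 1, so the limit is e^(-4).

e^(-4)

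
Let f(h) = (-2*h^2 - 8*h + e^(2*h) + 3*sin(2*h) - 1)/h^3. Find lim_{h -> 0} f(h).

-8/3

Substitution gives 0/0; apply L'Hôpital's rule 3 times.
After differentiating numerator and denominator 3 times the quotient is (8*e^(2*h) - 24*cos(2*h))/(6); at h = 0 this is -8/3.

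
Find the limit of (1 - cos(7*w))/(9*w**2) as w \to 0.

49/18

Substitution gives 0/0.
Use (1 − cos u)/u² → 1/2 with u = 7w: the limit is 7²/(2·9) = 49/18.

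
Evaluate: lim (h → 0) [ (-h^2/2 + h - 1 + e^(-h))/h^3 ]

Direct substitution gives 0/0.
Apply L'Hôpital: lim (-h + 1 - e^(-h))/(3*h^2), still 0/0.
Apply L'Hôpital: lim (-1 + e^(-h))/(6*h), still 0/0.
After 3 applications of L'Hôpital's rule the quotient is (-e^(-h))/(6); substituting h = 0 gives -1/6.

-1/6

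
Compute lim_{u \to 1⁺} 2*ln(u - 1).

-∞

As u → 1⁺, u - 1 → 0⁺ and ln(u - 1) → −∞.
Multiplying by 2 gives -∞.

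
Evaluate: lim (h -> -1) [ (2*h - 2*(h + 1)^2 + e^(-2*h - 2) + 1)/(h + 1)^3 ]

Direct substitution gives 0/0.
Apply L'Hôpital: lim (-4*h - 2*e^(-2*h - 2) - 2)/(3*(h + 1)^2), still 0/0.
Apply L'Hôpital: lim (4*e^(-2*h - 2) - 4)/(6*h + 6), still 0/0.
After 3 applications of L'Hôpital's rule the quotient is (-8*e^(-2*h - 2))/(6); substituting h = -1 gives -4/3.

-4/3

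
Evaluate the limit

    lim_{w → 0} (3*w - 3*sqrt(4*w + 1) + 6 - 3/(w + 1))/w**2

Substitution gives 0/0 (the numerator vanishes to order 2).
Expand each term to order w^2: the coefficient of w^2 in -3·√(1 + 4w) is 6 and in -3·1/(1 + w) is -3.
Lower-order terms cancel with the polynomial part, so the numerator is (3)·w^2 + o(w^2), and the limit is (3)/(1) = 3.

3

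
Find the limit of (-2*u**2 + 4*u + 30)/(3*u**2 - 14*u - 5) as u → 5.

At u = 5 both the top and bottom vanish — a removable singularity. Factoring out (u - 5) from each leaves (-2*u - 6)/(3*u + 1), which at u = 5 equals -1.

-1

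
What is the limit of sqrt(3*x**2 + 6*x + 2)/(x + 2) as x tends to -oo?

-√(3)

For large |x|, √(3*x^2 + 6*x + 2) ≈ √3·|x| and the denominator ≈ x.
Since x → −∞, |x| = −x, giving −√3/(1) = -√(3).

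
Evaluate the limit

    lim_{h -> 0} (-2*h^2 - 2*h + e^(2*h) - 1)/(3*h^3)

4/9

Direct substitution gives 0/0.
Apply L'Hôpital: lim (-4*h + 2*e^(2*h) - 2)/(9*h^2), still 0/0.
Apply L'Hôpital: lim (4*e^(2*h) - 4)/(18*h), still 0/0.
After 3 applications of L'Hôpital's rule the quotient is (8*e^(2*h))/(18); substituting h = 0 gives 4/9.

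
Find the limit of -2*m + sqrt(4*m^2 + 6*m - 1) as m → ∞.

3/2

An ∞ − ∞ form. Rationalising with the conjugate, the difference becomes (6m - 1) / (√(4*m^2 + 6*m - 1) + 2m).
For large m the denominator behaves like 2·2m, so the quotient tends to 6/4 = 3/2.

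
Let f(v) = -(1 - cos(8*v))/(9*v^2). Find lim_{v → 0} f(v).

-32/9

Substitution gives 0/0.
Use (1 − cos u)/u² → 1/2 with u = 8v: the limit is 8²/(2·(-9)) = -32/9.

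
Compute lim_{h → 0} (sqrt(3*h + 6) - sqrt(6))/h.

A 0/0 form; rationalise with √(6 + 3h) + √6. This collapses the numerator to 3h, leaving 3/(√(6 + 3h) + √6) → 3/(2√6) = √(6)/4.

√(6)/4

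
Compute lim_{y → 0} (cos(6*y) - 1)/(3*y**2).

Direct substitution gives 0/0.
Apply L'Hôpital: lim (-6*sin(6*y))/(6*y), still 0/0.
After 2 applications of L'Hôpital's rule the quotient is (-36*cos(6*y))/(6); substituting y = 0 gives -6.

-6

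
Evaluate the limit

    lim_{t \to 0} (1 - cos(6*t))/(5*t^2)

Substitution gives 0/0.
Use (1 − cos u)/u² → 1/2 with u = 6t: the limit is 6²/(2·5) = 18/5.

18/5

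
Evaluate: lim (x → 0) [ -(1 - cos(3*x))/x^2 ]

Substitution gives 0/0.
Use (1 − cos u)/u² → 1/2 with u = 3x: the limit is 3²/(2·(-1)) = -9/2.

-9/2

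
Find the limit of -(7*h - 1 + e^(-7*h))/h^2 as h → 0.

Direct substitution gives 0/0.
Apply L'Hôpital: lim (7 - 7*e^(-7*h))/(-2*h), still 0/0.
After 2 applications of L'Hôpital's rule the quotient is (49*e^(-7*h))/(-2); substituting h = 0 gives -49/2.

-49/2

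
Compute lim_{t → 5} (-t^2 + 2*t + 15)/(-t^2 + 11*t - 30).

At t = 5 both the top and bottom vanish — a removable singularity. Factoring out (t - 5) from each leaves (-t - 3)/(6 - t), which at t = 5 equals -8.

-8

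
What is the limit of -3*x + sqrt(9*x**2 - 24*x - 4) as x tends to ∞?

This has the form ∞ − ∞. Multiply and divide by the conjugate √(9*x^2 - 24*x - 4) + 3x.
That gives (-24x - 4) / (√(9*x^2 - 24*x - 4) + 3x).
Divide numerator and denominator by x: the limit is -24/(2·3) = -4.

-4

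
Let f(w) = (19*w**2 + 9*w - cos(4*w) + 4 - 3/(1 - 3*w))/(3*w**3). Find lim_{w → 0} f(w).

-27

Substitution gives 0/0 (the numerator vanishes to order 3).
Expand each term to order w^3: the coefficient of w^3 in −cos(4w) is 0 and in -3·1/(1 - 3w) is -81.
Lower-order terms cancel with the polynomial part, so the numerator is (-81)·w^3 + o(w^3), and the limit is (-81)/(3) = -27.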